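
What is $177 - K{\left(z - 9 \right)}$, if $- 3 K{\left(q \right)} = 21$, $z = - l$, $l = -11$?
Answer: $184$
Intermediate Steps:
$z = 11$ ($z = \left(-1\right) \left(-11\right) = 11$)
$K{\left(q \right)} = -7$ ($K{\left(q \right)} = \left(- \frac{1}{3}\right) 21 = -7$)
$177 - K{\left(z - 9 \right)} = 177 - -7 = 177 + 7 = 184$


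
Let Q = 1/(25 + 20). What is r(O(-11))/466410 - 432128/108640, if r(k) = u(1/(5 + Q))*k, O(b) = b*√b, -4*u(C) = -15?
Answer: -13504/3395 - 11*I*√11/124376 ≈ -3.9776 - 0.00029333*I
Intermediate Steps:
Q = 1/45 ≈ 0.022222
u(C) = 15/4 (u(C) = -¼*(-15) = 15/4)
O(b) = b^(3/2)
r(k) = 15*k/4
r(O(-11))/466410 - 432128/108640 = (15*(-11)^(3/2)/4)/466410 - 432128/108640 = (15*(-11*I*√11)/4)*(1/466410) - 432128*1/108640 = -165*I*√11/4*(1/466410) - 13504/3395 = -11*I*√11/124376 - 13504/3395 = -13504/3395 - 11*I*√11/124376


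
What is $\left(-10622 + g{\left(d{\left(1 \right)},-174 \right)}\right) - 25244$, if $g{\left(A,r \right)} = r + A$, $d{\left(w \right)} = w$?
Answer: $-36039$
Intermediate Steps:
$g{\left(A,r \right)} = A + r$
$\left(-10622 + g{\left(d{\left(1 \right)},-174 \right)}\right) - 25244 = \left(-10622 + \left(1 - 174\right)\right) - 25244 = \left(-10622 - 173\right) - 25244 = -10795 - 25244 = -36039$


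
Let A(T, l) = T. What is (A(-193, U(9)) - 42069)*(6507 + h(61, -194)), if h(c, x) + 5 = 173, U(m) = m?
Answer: -282098850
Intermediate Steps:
h(c, x) = 168 (h(c, x) = -5 + 173 = 168)
(A(-193, U(9)) - 42069)*(6507 + h(61, -194)) = (-193 - 42069)*(6507 + 168) = -42262*6675 = -282098850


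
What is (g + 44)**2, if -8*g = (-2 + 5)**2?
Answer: 117649/64 ≈ 1838.3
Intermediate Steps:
g = -9/8 (g = -(-2 + 5)**2/8 = -1/8*3**2 = -1/8*9 = -9/8 ≈ -1.1250)
(g + 44)**2 = (-9/8 + 44)**2 = (343/8)**2 = 117649/64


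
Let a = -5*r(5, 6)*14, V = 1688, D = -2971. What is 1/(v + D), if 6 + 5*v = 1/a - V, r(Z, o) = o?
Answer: -2100/6950581 ≈ -0.00030213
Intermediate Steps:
a = -420 (a = -5*6*14 = -30*14 = -420)
v = -711481/2100 (v = -6/5 + (1/(-420) - 1*1688)/5 = -6/5 + (-1/420 - 1688)/5 = -6/5 + (⅕)*(-708961/420) = -6/5 - 708961/2100 = -711481/2100 ≈ -338.80)
1/(v + D) = 1/(-711481/2100 - 2971) = 1/(-6950581/2100) = -2100/6950581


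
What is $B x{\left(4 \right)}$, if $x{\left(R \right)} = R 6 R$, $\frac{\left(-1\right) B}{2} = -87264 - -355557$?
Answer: $-51512256$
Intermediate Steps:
$B = -536586$ ($B = - 2 \left(-87264 - -355557\right) = - 2 \left(-87264 + 355557\right) = \left(-2\right) 268293 = -536586$)
$x{\left(R \right)} = 6 R^{2}$ ($x{\left(R \right)} = 6 R R = 6 R^{2}$)
$B x{\left(4 \right)} = - 536586 \cdot 6 \cdot 4^{2} = - 536586 \cdot 6 \cdot 16 = \left(-536586\right) 96 = -51512256$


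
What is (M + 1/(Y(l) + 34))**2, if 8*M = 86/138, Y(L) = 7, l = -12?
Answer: 5359225/512207424 ≈ 0.010463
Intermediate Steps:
M = 43/552 (M = (86/138)/8 = (86*(1/138))/8 = (1/8)*(43/69) = 43/552 ≈ 0.077899)
(M + 1/(Y(l) + 34))**2 = (43/552 + 1/(7 + 34))**2 = (43/552 + 1/41)**2 = (2315/22632)**2 = 5359225/512207424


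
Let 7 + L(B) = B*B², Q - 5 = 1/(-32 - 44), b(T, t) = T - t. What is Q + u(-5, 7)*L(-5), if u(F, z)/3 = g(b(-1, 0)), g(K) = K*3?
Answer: 90667/76 ≈ 1193.0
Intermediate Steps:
g(K) = 3*K
Q = 379/76 (Q = 5 + 1/(-32 - 44) = 5 + 1/(-76) = 5 - 1/76 = 379/76 ≈ 4.9868)
u(F, z) = -9 (u(F, z) = 3*(3*(-1 - 1*0)) = 3*(3*(-1 + 0)) = 3*(3*(-1)) = 3*(-3) = -9)
L(B) = -7 + B³ (L(B) = -7 + B*B² = -7 + B³)
Q + u(-5, 7)*L(-5) = 379/76 - 9*(-7 + (-5)³) = 379/76 - 9*(-7 - 125) = 379/76 - 9*(-132) = 379/76 + 1188 = 90667/76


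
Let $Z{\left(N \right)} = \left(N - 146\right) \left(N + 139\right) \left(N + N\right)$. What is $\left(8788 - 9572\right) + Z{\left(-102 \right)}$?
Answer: $1871120$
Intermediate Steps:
$Z{\left(N \right)} = 2 N \left(-146 + N\right) \left(139 + N\right)$ ($Z{\left(N \right)} = \left(-146 + N\right) \left(139 + N\right) 2 N = 2 N \left(-146 + N\right) \left(139 + N\right)$)
$\left(8788 - 9572\right) + Z{\left(-102 \right)} = \left(8788 - 9572\right) + 2 \left(-102\right) \left(-20294 + \left(-102\right)^{2} - -714\right) = -784 + 2 \left(-102\right) \left(-20294 + 10404 + 714\right) = -784 + 2 \left(-102\right) \left(-9176\right) = -784 + 1871904 = 1871120$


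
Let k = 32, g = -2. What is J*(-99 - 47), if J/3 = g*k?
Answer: 28032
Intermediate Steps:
J = -192 (J = 3*(-2*32) = 3*(-64) = -192)
J*(-99 - 47) = -192*(-99 - 47) = -192*(-146) = 28032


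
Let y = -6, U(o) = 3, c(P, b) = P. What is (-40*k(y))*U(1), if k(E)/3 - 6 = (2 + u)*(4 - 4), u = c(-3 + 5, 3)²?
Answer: -2160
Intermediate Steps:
u = 4 (u = (-3 + 5)² = 2² = 4)
k(E) = 18 (k(E) = 18 + 3*((2 + 4)*(4 - 4)) = 18 + 3*(6*0) = 18 + 3*0 = 18 + 0 = 18)
(-40*k(y))*U(1) = -40*18*3 = -720*3 = -2160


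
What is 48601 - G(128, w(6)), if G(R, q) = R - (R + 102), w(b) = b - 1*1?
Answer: 48703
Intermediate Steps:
w(b) = -1 + b (w(b) = b - 1 = -1 + b)
G(R, q) = -102 (G(R, q) = R - (102 + R) = R + (-102 - R) = -102)
48601 - G(128, w(6)) = 48601 - 1*(-102) = 48601 + 102 = 48703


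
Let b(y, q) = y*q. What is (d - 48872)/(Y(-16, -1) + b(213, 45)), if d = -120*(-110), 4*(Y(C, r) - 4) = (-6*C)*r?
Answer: -35672/9565 ≈ -3.7294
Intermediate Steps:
Y(C, r) = 4 - 3*C*r/2 (Y(C, r) = 4 + ((-6*C)*r)/4 = 4 + (-6*C*r)/4 = 4 - 3*C*r/2)
d = 13200
b(y, q) = q*y
(d - 48872)/(Y(-16, -1) + b(213, 45)) = (13200 - 48872)/((4 - 3/2*(-16)*(-1)) + 45*213) = -35672/((4 - 24) + 9585) = -35672/(-20 + 9585) = -35672/9565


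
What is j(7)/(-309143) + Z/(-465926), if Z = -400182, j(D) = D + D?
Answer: 61853470531/72018880709 ≈ 0.85885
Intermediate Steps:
j(D) = 2*D
j(7)/(-309143) + Z/(-465926) = (2*7)/(-309143) - 400182/(-465926) = 14*(-1/309143) - 400182*(-1/465926) = -14/309143 + 200091/232963 = 61853470531/72018880709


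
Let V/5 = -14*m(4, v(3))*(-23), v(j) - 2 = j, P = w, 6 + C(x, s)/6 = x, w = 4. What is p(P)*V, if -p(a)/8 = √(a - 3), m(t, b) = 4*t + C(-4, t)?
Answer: 566720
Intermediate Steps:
C(x, s) = -36 + 6*x
P = 4
v(j) = 2 + j
m(t, b) = -60 + 4*t (m(t, b) = 4*t + (-36 + 6*(-4)) = 4*t + (-36 - 24) = 4*t - 60 = -60 + 4*t)
p(a) = -8*√(-3 + a) (p(a) = -8*√(a - 3) = -8*√(-3 + a))
V = -70840 (V = 5*(-14*(-60 + 4*4)*(-23)) = 5*(-14*(-60 + 16)*(-23)) = 5*(-14*(-44)*(-23)) = 5*(616*(-23)) = 5*(-14168) = -70840)
p(P)*V = -8*√(-3 + 4)*(-70840) = -8*√1*(-70840) = -8*1*(-70840) = -8*(-70840) = 566720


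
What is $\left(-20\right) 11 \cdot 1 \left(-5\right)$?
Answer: $1100$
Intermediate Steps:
$\left(-20\right) 11 \cdot 1 \left(-5\right) = \left(-220\right) 1 \left(-5\right) = \left(-220\right) \left(-5\right) = 1100$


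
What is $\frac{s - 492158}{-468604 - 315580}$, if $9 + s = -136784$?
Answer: $\frac{628951}{784184} \approx 0.80204$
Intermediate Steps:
$s = -136793$ ($s = -9 - 136784 = -136793$)
$\frac{s - 492158}{-468604 - 315580} = \frac{-136793 - 492158}{-468604 - 315580} = - \frac{628951}{-784184} = \left(-628951\right) \left(- \frac{1}{784184}\right) = \frac{628951}{784184}$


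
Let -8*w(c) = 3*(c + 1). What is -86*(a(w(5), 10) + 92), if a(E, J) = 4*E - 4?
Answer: -6794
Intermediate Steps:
w(c) = -3/8 - 3*c/8 (w(c) = -3*(c + 1)/8 = -3*(1 + c)/8 = -(3 + 3*c)/8 = -3/8 - 3*c/8)
a(E, J) = -4 + 4*E
-86*(a(w(5), 10) + 92) = -86*((-4 + 4*(-3/8 - 3/8*5)) + 92) = -86*((-4 + 4*(-3/8 - 15/8)) + 92) = -86*((-4 + 4*(-9/4)) + 92) = -86*((-4 - 9) + 92) = -86*(-13 + 92) = -86*79 = -6794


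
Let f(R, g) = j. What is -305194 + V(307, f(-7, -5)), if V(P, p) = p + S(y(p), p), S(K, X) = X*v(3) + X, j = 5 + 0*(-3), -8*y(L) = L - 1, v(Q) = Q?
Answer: -305169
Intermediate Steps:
y(L) = 1/8 - L/8 (y(L) = -(L - 1)/8 = -(-1 + L)/8 = 1/8 - L/8)
j = 5 (j = 5 + 0 = 5)
f(R, g) = 5
S(K, X) = 4*X (S(K, X) = X*3 + X = 3*X + X = 4*X)
V(P, p) = 5*p (V(P, p) = p + 4*p = 5*p)
-305194 + V(307, f(-7, -5)) = -305194 + 5*5 = -305194 + 25 = -305169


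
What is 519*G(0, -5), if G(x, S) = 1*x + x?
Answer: 0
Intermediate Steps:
G(x, S) = 2*x (G(x, S) = x + x = 2*x)
519*G(0, -5) = 519*(2*0) = 519*0 = 0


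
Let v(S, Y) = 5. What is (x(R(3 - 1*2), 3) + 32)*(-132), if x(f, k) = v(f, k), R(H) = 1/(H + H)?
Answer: -4884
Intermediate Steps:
R(H) = 1/(2*H)
x(f, k) = 5
(x(R(3 - 1*2), 3) + 32)*(-132) = (5 + 32)*(-132) = 37*(-132) = -4884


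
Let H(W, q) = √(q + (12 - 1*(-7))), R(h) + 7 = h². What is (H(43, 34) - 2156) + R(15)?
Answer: -1938 + √53 ≈ -1930.7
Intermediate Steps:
R(h) = -7 + h²
H(W, q) = √(19 + q) (H(W, q) = √(q + (12 + 7)) = √(q + 19) = √(19 + q))
(H(43, 34) - 2156) + R(15) = (√(19 + 34) - 2156) + (-7 + 15²) = (√53 - 2156) + (-7 + 225) = (-2156 + √53) + 218 = -1938 + √53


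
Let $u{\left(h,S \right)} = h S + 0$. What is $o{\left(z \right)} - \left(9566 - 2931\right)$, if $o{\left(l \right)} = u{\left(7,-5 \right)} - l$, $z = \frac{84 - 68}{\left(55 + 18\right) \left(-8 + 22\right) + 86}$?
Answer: $- \frac{1847594}{277} \approx -6670.0$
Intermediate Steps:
$u{\left(h,S \right)} = S h$ ($u{\left(h,S \right)} = S h + 0 = S h$)
$z = \frac{4}{277}$ ($z = \frac{16}{73 \cdot 14 + 86} = \frac{16}{1022 + 86} = \frac{16}{1108} = 16 \cdot \frac{1}{1108} = \frac{4}{277} \approx 0.01444$)
$o{\left(l \right)} = -35 - l$ ($o{\left(l \right)} = \left(-5\right) 7 - l = -35 - l$)
$o{\left(z \right)} - \left(9566 - 2931\right) = \left(-35 - \frac{4}{277}\right) - \left(9566 - 2931\right) = \left(-35 - \frac{4}{277}\right) - 6635 = - \frac{9699}{277} - 6635 = - \frac{1847594}{277}$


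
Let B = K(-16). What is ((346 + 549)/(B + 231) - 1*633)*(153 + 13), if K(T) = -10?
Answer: -23073668/221 ≈ -1.0441e+5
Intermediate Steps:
B = -10
((346 + 549)/(B + 231) - 1*633)*(153 + 13) = ((346 + 549)/(-10 + 231) - 1*633)*(153 + 13) = (895/221 - 633)*166 = -138998/221*166 = -23073668/221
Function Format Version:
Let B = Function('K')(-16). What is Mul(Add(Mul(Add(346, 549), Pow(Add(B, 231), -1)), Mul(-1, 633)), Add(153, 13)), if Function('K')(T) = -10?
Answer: Rational(-23073668, 221) ≈ -1.0441e+5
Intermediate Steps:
B = -10
Mul(Add(Mul(Add(346, 549), Pow(Add(B, 231), -1)), Mul(-1, 633)), Add(153, 13)) = Mul(Add(Mul(Add(346, 549), Pow(Add(-10, 231), -1)), Mul(-1, 633)), Add(153, 13)) = Mul(Add(Mul(895, Pow(221, -1)), -633), 166) = Mul(Add(Mul(895, Rational(1, 221)), -633), 166) = Mul(Add(Rational(895, 221), -633), 166) = Mul(Rational(-138998, 221), 166) = Rational(-23073668, 221)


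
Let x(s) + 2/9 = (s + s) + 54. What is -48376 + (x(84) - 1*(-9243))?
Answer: -350201/9 ≈ -38911.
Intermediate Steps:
x(s) = 484/9 + 2*s (x(s) = -2/9 + ((s + s) + 54) = -2/9 + (2*s + 54) = -2/9 + (54 + 2*s) = 484/9 + 2*s)
-48376 + (x(84) - 1*(-9243)) = -48376 + ((484/9 + 2*84) - 1*(-9243)) = -48376 + ((484/9 + 168) + 9243) = -48376 + (1996/9 + 9243) = -48376 + 85183/9 = -350201/9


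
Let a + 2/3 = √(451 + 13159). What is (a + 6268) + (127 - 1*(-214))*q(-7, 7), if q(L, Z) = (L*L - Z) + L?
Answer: 54607/3 + √13610 ≈ 18319.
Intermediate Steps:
q(L, Z) = L + L² - Z (q(L, Z) = (L² - Z) + L = L + L² - Z)
a = -⅔ + √13610 (a = -⅔ + √(451 + 13159) = -⅔ + √13610 ≈ 116.00)
(a + 6268) + (127 - 1*(-214))*q(-7, 7) = ((-⅔ + √13610) + 6268) + (127 - 1*(-214))*(-7 + (-7)² - 1*7) = (18802/3 + √13610) + (127 + 214)*(-7 + 49 - 7) = (18802/3 + √13610) + 341*35 = (18802/3 + √13610) + 11935 = 54607/3 + √13610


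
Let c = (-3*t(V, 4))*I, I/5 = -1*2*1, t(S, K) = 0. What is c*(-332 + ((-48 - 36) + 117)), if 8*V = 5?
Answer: 0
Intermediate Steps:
V = 5/8 (V = (⅛)*5 = 5/8 ≈ 0.62500)
I = -10 (I = 5*(-1*2*1) = 5*(-2*1) = 5*(-2) = -10)
c = 0 (c = -3*0*(-10) = 0*(-10) = 0)
c*(-332 + ((-48 - 36) + 117)) = 0*(-332 + ((-48 - 36) + 117)) = 0*(-332 + (-84 + 117)) = 0*(-332 + 33) = 0*(-299) = 0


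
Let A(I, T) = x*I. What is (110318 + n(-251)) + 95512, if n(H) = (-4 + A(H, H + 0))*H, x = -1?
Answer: 143833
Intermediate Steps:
A(I, T) = -I
n(H) = H*(-4 - H) (n(H) = (-4 - H)*H = H*(-4 - H))
(110318 + n(-251)) + 95512 = (110318 - 251*(-4 - 1*(-251))) + 95512 = (110318 - 251*(-4 + 251)) + 95512 = (110318 - 251*247) + 95512 = (110318 - 61997) + 95512 = 48321 + 95512 = 143833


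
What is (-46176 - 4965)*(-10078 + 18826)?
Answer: -447381468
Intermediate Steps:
(-46176 - 4965)*(-10078 + 18826) = -51141*8748 = -447381468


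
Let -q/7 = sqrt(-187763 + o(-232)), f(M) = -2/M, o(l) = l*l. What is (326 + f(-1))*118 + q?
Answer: 38704 - 7*I*sqrt(133939) ≈ 38704.0 - 2561.8*I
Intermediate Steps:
o(l) = l**2
q = -7*I*sqrt(133939) (q = -7*sqrt(-187763 + (-232)**2) = -7*sqrt(-187763 + 53824) = -7*I*sqrt(133939) ≈ -2561.8*I)
(326 + f(-1))*118 + q = (326 - 2/(-1))*118 - 7*I*sqrt(133939) = (326 - 2*(-1))*118 - 7*I*sqrt(133939) = (326 + 2)*118 - 7*I*sqrt(133939) = 328*118 - 7*I*sqrt(133939) = 38704 - 7*I*sqrt(133939)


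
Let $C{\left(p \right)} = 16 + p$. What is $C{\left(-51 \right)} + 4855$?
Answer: $4820$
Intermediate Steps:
$C{\left(-51 \right)} + 4855 = \left(16 - 51\right) + 4855 = -35 + 4855 = 4820$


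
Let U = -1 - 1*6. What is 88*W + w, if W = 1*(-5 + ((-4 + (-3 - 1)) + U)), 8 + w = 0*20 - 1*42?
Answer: -1810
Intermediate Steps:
U = -7 (U = -1 - 6 = -7)
w = -50 (w = -8 + (0*20 - 1*42) = -8 + (0 - 42) = -8 - 42 = -50)
W = -20 (W = 1*(-5 + ((-4 + (-3 - 1)) - 7)) = 1*(-5 + ((-4 - 4) - 7)) = 1*(-5 + (-8 - 7)) = 1*(-5 - 15) = 1*(-20) = -20)
88*W + w = 88*(-20) - 50 = -1760 - 50 = -1810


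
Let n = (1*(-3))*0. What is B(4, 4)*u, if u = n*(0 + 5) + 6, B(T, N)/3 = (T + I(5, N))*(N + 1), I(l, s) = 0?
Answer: 360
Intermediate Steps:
n = 0 (n = -3*0 = 0)
B(T, N) = 3*T*(1 + N) (B(T, N) = 3*((T + 0)*(N + 1)) = 3*(T*(1 + N)) = 3*T*(1 + N))
u = 6 (u = 0*(0 + 5) + 6 = 0*5 + 6 = 0 + 6 = 6)
B(4, 4)*u = (3*4*(1 + 4))*6 = (3*4*5)*6 = 60*6 = 360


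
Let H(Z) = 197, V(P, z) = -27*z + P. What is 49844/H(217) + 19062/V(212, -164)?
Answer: 117515687/457040 ≈ 257.12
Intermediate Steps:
V(P, z) = P - 27*z
49844/H(217) + 19062/V(212, -164) = 49844/197 + 19062/(212 - 27*(-164)) = 49844*(1/197) + 19062/(212 + 4428) = 49844/197 + 19062/4640 = 49844/197 + 19062*(1/4640) = 49844/197 + 9531/2320 = 117515687/457040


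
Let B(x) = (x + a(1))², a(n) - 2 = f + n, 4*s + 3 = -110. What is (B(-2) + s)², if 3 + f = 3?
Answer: 11881/16 ≈ 742.56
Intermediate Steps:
f = 0 (f = -3 + 3 = 0)
s = -113/4 (s = -¾ + (¼)*(-110) = -¾ - 55/2 = -113/4 ≈ -28.250)
a(n) = 2 + n (a(n) = 2 + (0 + n) = 2 + n)
B(x) = (3 + x)² (B(x) = (x + (2 + 1))² = (x + 3)² = (3 + x)²)
(B(-2) + s)² = ((3 - 2)² - 113/4)² = (1² - 113/4)² = (1 - 113/4)² = (-109/4)² = 11881/16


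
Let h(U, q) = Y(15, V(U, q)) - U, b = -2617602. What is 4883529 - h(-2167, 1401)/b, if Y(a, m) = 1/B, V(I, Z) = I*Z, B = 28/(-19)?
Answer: 119309262609827/24430952 ≈ 4.8835e+6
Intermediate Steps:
B = -28/19 (B = 28*(-1/19) = -28/19 ≈ -1.4737)
Y(a, m) = -19/28 (Y(a, m) = 1/(-28/19) = -19/28)
h(U, q) = -19/28 - U
4883529 - h(-2167, 1401)/b = 4883529 - (-19/28 - 1*(-2167))/(-2617602) = 4883529 - (-19/28 + 2167)*(-1)/2617602 = 4883529 - 60657*(-1)/(28*2617602) = 4883529 - 1*(-20219/24430952) = 4883529 + 20219/24430952 = 119309262609827/24430952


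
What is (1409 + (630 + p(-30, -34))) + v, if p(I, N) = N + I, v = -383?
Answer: 1592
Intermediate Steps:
p(I, N) = I + N
(1409 + (630 + p(-30, -34))) + v = (1409 + (630 + (-30 - 34))) - 383 = (1409 + (630 - 64)) - 383 = (1409 + 566) - 383 = 1975 - 383 = 1592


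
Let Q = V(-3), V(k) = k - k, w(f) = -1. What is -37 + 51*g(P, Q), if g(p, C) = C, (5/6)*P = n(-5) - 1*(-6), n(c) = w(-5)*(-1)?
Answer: -37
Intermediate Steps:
V(k) = 0
n(c) = 1 (n(c) = -1*(-1) = 1)
P = 42/5 (P = 6*(1 - 1*(-6))/5 = 6*(1 + 6)/5 = (6/5)*7 = 42/5 ≈ 8.4000)
Q = 0
-37 + 51*g(P, Q) = -37 + 51*0 = -37 + 0 = -37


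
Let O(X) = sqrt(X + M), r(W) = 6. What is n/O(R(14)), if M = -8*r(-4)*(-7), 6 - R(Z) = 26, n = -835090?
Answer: -417545*sqrt(79)/79 ≈ -46978.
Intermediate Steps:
R(Z) = -20 (R(Z) = 6 - 1*26 = 6 - 26 = -20)
M = 336 (M = -8*6*(-7) = -48*(-7) = 336)
O(X) = sqrt(336 + X) (O(X) = sqrt(X + 336) = sqrt(336 + X))
n/O(R(14)) = -835090/sqrt(336 - 20) = -835090*sqrt(79)/158 = -417545*sqrt(79)/79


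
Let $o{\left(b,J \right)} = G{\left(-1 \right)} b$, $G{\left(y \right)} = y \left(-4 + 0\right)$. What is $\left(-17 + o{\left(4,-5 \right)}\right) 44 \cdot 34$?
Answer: $-1496$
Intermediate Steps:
$G{\left(y \right)} = - 4 y$ ($G{\left(y \right)} = y \left(-4\right) = - 4 y$)
$o{\left(b,J \right)} = 4 b$ ($o{\left(b,J \right)} = \left(-4\right) \left(-1\right) b = 4 b$)
$\left(-17 + o{\left(4,-5 \right)}\right) 44 \cdot 34 = \left(-17 + 4 \cdot 4\right) 44 \cdot 34 = \left(-17 + 16\right) 44 \cdot 34 = \left(-1\right) 44 \cdot 34 = \left(-44\right) 34 = -1496$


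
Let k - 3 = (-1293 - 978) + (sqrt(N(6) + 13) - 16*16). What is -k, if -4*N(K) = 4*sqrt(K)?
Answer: 2524 - sqrt(13 - sqrt(6)) ≈ 2520.8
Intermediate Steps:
N(K) = -sqrt(K)
k = -2524 + sqrt(13 - sqrt(6)) (k = 3 + ((-1293 - 978) + (sqrt(-sqrt(6) + 13) - 16*16)) = 3 + (-2271 + (sqrt(13 - sqrt(6)) - 256)) = 3 + (-2271 + (-256 + sqrt(13 - sqrt(6)))) = 3 + (-2527 + sqrt(13 - sqrt(6))) = -2524 + sqrt(13 - sqrt(6)) ≈ -2520.8)
-k = -(-2524 + sqrt(13 - sqrt(6))) = 2524 - sqrt(13 - sqrt(6))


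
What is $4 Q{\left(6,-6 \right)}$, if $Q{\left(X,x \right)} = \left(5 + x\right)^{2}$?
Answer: $4$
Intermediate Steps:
$4 Q{\left(6,-6 \right)} = 4 \left(5 - 6\right)^{2} = 4 \left(-1\right)^{2} = 4 \cdot 1 = 4$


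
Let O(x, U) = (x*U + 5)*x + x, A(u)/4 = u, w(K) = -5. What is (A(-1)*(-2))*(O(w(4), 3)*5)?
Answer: 1800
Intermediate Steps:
A(u) = 4*u
O(x, U) = x + x*(5 + U*x) (O(x, U) = (U*x + 5)*x + x = (5 + U*x)*x + x = x*(5 + U*x) + x = x + x*(5 + U*x))
(A(-1)*(-2))*(O(w(4), 3)*5) = ((4*(-1))*(-2))*(-5*(6 + 3*(-5))*5) = (-4*(-2))*(-5*(6 - 15)*5) = 8*(-5*(-9)*5) = 8*(45*5) = 8*225 = 1800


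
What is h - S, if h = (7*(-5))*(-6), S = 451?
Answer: -241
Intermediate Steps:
h = 210 (h = -35*(-6) = 210)
h - S = 210 - 1*451 = 210 - 451 = -241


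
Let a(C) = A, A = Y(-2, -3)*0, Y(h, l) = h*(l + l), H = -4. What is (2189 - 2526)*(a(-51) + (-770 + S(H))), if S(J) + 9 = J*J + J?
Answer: 258479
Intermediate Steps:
Y(h, l) = 2*h*l (Y(h, l) = h*(2*l) = 2*h*l)
S(J) = -9 + J + J**2 (S(J) = -9 + (J*J + J) = -9 + (J**2 + J) = -9 + (J + J**2) = -9 + J + J**2)
A = 0 (A = (2*(-2)*(-3))*0 = 12*0 = 0)
a(C) = 0
(2189 - 2526)*(a(-51) + (-770 + S(H))) = (2189 - 2526)*(0 + (-770 + (-9 - 4 + (-4)**2))) = -337*(0 + (-770 + (-9 - 4 + 16))) = -337*(0 + (-770 + 3)) = -337*(0 - 767) = -337*(-767) = 258479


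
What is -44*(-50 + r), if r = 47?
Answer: 132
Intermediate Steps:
-44*(-50 + r) = -44*(-50 + 47) = -44*(-3) = 132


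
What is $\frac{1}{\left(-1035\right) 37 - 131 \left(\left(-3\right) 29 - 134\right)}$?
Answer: $- \frac{1}{9344} \approx -0.00010702$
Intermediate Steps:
$\frac{1}{\left(-1035\right) 37 - 131 \left(\left(-3\right) 29 - 134\right)} = \frac{1}{-38295 - 131 \left(-87 - 134\right)} = \frac{1}{-38295 - -28951} = \frac{1}{-38295 + 28951} = \frac{1}{-9344} = - \frac{1}{9344}$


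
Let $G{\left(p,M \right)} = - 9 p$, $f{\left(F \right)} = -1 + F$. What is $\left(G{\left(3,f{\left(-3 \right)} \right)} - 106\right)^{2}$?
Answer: $17689$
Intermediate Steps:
$\left(G{\left(3,f{\left(-3 \right)} \right)} - 106\right)^{2} = \left(\left(-9\right) 3 - 106\right)^{2} = \left(-27 - 106\right)^{2} = \left(-133\right)^{2} = 17689$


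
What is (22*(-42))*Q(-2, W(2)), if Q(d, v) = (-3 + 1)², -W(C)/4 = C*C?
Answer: -3696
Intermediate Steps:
W(C) = -4*C² (W(C) = -4*C*C = -4*C²)
Q(d, v) = 4 (Q(d, v) = (-2)² = 4)
(22*(-42))*Q(-2, W(2)) = (22*(-42))*4 = -924*4 = -3696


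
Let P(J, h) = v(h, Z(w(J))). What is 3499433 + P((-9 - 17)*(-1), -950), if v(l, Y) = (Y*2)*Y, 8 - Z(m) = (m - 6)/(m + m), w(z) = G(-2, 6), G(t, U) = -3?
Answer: 6999035/2 ≈ 3.4995e+6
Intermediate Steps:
w(z) = -3
Z(m) = 8 - (-6 + m)/(2*m) (Z(m) = 8 - (m - 6)/(m + m) = 8 - (-6 + m)/(2*m))
v(l, Y) = 2*Y**2 (v(l, Y) = (2*Y)*Y = 2*Y**2)
P(J, h) = 169/2 (P(J, h) = 2*(15/2 + 3/(-3))**2 = 2*(15/2 + 3*(-1/3))**2 = 2*(15/2 - 1)**2 = 2*(13/2)**2 = 2*(169/4) = 169/2)
3499433 + P((-9 - 17)*(-1), -950) = 3499433 + 169/2 = 6999035/2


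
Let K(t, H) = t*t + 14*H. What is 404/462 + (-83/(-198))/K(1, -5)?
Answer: 83047/95634 ≈ 0.86838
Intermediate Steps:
K(t, H) = t² + 14*H
404/462 + (-83/(-198))/K(1, -5) = 404/462 + (-83/(-198))/(1² + 14*(-5)) = 404*(1/462) + (-83*(-1/198))/(1 - 70) = 202/231 + (83/198)/(-69) = 202/231 + (83/198)*(-1/69) = 202/231 - 83/13662 = 83047/95634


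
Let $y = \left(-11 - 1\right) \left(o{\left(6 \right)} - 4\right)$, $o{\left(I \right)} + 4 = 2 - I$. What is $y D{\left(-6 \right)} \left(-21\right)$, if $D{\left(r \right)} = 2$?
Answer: $-6048$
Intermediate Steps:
$o{\left(I \right)} = -2 - I$ ($o{\left(I \right)} = -4 - \left(-2 + I\right) = -2 - I$)
$y = 144$ ($y = \left(-11 - 1\right) \left(\left(-2 - 6\right) - 4\right) = - 12 \left(\left(-2 - 6\right) - 4\right) = - 12 \left(-8 - 4\right) = \left(-12\right) \left(-12\right) = 144$)
$y D{\left(-6 \right)} \left(-21\right) = 144 \cdot 2 \left(-21\right) = 288 \left(-21\right) = -6048$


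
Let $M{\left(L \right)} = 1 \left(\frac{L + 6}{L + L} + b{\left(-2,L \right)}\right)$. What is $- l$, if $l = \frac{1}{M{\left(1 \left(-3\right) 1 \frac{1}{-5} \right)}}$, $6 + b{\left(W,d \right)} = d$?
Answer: $-10$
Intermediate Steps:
$b{\left(W,d \right)} = -6 + d$
$M{\left(L \right)} = -6 + L + \frac{6 + L}{2 L}$ ($M{\left(L \right)} = 1 \left(\frac{L + 6}{L + L} + \left(-6 + L\right)\right) = 1 \left(\frac{6 + L}{2 L} + \left(-6 + L\right)\right) = 1 \left(-6 + L + \frac{6 + L}{2 L}\right) = -6 + L + \frac{6 + L}{2 L}$)
$l = 10$ ($l = \frac{1}{- \frac{11}{2} + 1 \left(-3\right) 1 \frac{1}{-5} + \frac{3}{1 \left(-3\right) 1 \frac{1}{-5}}} = \frac{1}{- \frac{11}{2} - 3 \cdot 1 \left(- \frac{1}{5}\right) + \frac{3}{\left(-3\right) 1 \left(- \frac{1}{5}\right)}} = \frac{1}{- \frac{11}{2} - - \frac{3}{5} + \frac{3}{\left(-3\right) \left(- \frac{1}{5}\right)}} = \frac{1}{- \frac{11}{2} + \frac{3}{5} + \frac{3}{\frac{3}{5}}} = \frac{1}{- \frac{11}{2} + \frac{3}{5} + 3 \cdot \frac{5}{3}} = \frac{1}{- \frac{11}{2} + \frac{3}{5} + 5} = \frac{1}{\frac{1}{10}} = 10$)
$- l = \left(-1\right) 10 = -10$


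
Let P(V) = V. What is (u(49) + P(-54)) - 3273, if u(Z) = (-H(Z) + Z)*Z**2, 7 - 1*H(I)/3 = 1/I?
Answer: 64048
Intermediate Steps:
H(I) = 21 - 3/I
u(Z) = Z**2*(-21 + Z + 3/Z) (u(Z) = (-(21 - 3/Z) + Z)*Z**2 = ((-21 + 3/Z) + Z)*Z**2 = (-21 + Z + 3/Z)*Z**2 = Z**2*(-21 + Z + 3/Z))
(u(49) + P(-54)) - 3273 = (49*(3 + 49*(-21 + 49)) - 54) - 3273 = (49*(3 + 49*28) - 54) - 3273 = (49*(3 + 1372) - 54) - 3273 = (49*1375 - 54) - 3273 = (67375 - 54) - 3273 = 67321 - 3273 = 64048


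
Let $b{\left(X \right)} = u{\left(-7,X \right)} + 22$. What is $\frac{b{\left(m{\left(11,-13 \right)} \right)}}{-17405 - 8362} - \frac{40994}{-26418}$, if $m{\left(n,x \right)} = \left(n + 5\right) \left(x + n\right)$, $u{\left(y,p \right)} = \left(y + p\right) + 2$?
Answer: $\frac{8386418}{5402481} \approx 1.5523$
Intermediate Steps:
$u{\left(y,p \right)} = 2 + p + y$ ($u{\left(y,p \right)} = \left(p + y\right) + 2 = 2 + p + y$)
$m{\left(n,x \right)} = \left(5 + n\right) \left(n + x\right)$
$b{\left(X \right)} = 17 + X$ ($b{\left(X \right)} = \left(2 + X - 7\right) + 22 = \left(-5 + X\right) + 22 = 17 + X$)
$\frac{b{\left(m{\left(11,-13 \right)} \right)}}{-17405 - 8362} - \frac{40994}{-26418} = \frac{17 + \left(11^{2} + 5 \cdot 11 + 5 \left(-13\right) + 11 \left(-13\right)\right)}{-17405 - 8362} - \frac{40994}{-26418} = \frac{17 + \left(121 + 55 - 65 - 143\right)}{-17405 - 8362} - - \frac{20497}{13209} = \frac{17 - 32}{-25767} + \frac{20497}{13209} = \left(-15\right) \left(- \frac{1}{25767}\right) + \frac{20497}{13209} = \frac{5}{8589} + \frac{20497}{13209} = \frac{8386418}{5402481}$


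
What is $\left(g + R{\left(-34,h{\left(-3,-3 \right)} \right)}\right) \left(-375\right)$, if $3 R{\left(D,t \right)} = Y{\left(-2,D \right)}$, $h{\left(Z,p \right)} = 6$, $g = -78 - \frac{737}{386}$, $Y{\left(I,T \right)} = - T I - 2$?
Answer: $\frac{14944375}{386} \approx 38716.0$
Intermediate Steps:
$Y{\left(I,T \right)} = -2 - I T$ ($Y{\left(I,T \right)} = - I T - 2 = -2 - I T$)
$g = - \frac{30845}{386}$ ($g = -78 - \frac{737}{386} = - \frac{30845}{386} \approx -79.909$)
$R{\left(D,t \right)} = - \frac{2}{3} + \frac{2 D}{3}$ ($R{\left(D,t \right)} = \frac{-2 - - 2 D}{3} = \frac{-2 + 2 D}{3} = - \frac{2}{3} + \frac{2 D}{3}$)
$\left(g + R{\left(-34,h{\left(-3,-3 \right)} \right)}\right) \left(-375\right) = \left(- \frac{30845}{386} + \left(- \frac{2}{3} + \frac{2}{3} \left(-34\right)\right)\right) \left(-375\right) = \left(- \frac{30845}{386} - \frac{70}{3}\right) \left(-375\right) = \left(- \frac{119555}{1158}\right) \left(-375\right) = \frac{14944375}{386}$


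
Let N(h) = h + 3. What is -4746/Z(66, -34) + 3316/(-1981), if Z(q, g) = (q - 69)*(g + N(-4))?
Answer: -464286/9905 ≈ -46.874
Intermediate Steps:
N(h) = 3 + h
Z(q, g) = (-1 + g)*(-69 + q) (Z(q, g) = (q - 69)*(g + (3 - 4)) = (-69 + q)*(g - 1) = (-69 + q)*(-1 + g) = (-1 + g)*(-69 + q))
-4746/Z(66, -34) + 3316/(-1981) = -4746/(69 - 1*66 - 69*(-34) - 34*66) + 3316/(-1981) = -4746/(69 - 66 + 2346 - 2244) + 3316*(-1/1981) = -4746/105 - 3316/1981 = -4746*1/105 - 3316/1981 = -226/5 - 3316/1981 = -464286/9905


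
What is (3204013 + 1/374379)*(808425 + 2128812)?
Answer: 1174420125785963312/124793 ≈ 9.4109e+12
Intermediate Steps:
(3204013 + 1/374379)*(808425 + 2128812) = (3204013 + 1/374379)*2937237 = (1199515182928/374379)*2937237 = 1174420125785963312/124793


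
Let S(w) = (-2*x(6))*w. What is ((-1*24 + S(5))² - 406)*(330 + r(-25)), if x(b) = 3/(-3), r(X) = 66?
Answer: -83160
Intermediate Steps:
x(b) = -1 (x(b) = 3*(-⅓) = -1)
S(w) = 2*w (S(w) = (-2*(-1))*w = 2*w)
((-1*24 + S(5))² - 406)*(330 + r(-25)) = ((-1*24 + 2*5)² - 406)*(330 + 66) = ((-24 + 10)² - 406)*396 = ((-14)² - 406)*396 = (196 - 406)*396 = -210*396 = -83160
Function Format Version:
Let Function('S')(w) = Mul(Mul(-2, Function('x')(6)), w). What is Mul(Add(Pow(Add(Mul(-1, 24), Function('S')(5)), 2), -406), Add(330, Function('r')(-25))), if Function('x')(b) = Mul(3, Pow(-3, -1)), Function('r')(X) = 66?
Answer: -83160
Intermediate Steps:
Function('x')(b) = -1 (Function('x')(b) = Mul(3, Rational(-1, 3)) = -1)
Function('S')(w) = Mul(2, w) (Function('S')(w) = Mul(Mul(-2, -1), w) = Mul(2, w))
Mul(Add(Pow(Add(Mul(-1, 24), Function('S')(5)), 2), -406), Add(330, Function('r')(-25))) = Mul(Add(Pow(Add(Mul(-1, 24), Mul(2, 5)), 2), -406), Add(330, 66)) = Mul(Add(Pow(Add(-24, 10), 2), -406), 396) = Mul(Add(Pow(-14, 2), -406), 396) = Mul(Add(196, -406), 396) = Mul(-210, 396) = -83160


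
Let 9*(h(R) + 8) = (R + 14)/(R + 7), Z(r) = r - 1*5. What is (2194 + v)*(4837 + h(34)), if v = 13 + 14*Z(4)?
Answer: 434201573/41 ≈ 1.0590e+7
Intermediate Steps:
Z(r) = -5 + r (Z(r) = r - 5 = -5 + r)
v = -1 (v = 13 + 14*(-5 + 4) = 13 + 14*(-1) = 13 - 14 = -1)
h(R) = -8 + (14 + R)/(9*(7 + R)) (h(R) = -8 + ((R + 14)/(R + 7))/9 = -8 + ((14 + R)/(7 + R))/9 = -8 + (14 + R)/(9*(7 + R)))
(2194 + v)*(4837 + h(34)) = (2194 - 1)*(4837 + (-490 - 71*34)/(9*(7 + 34))) = 2193*(4837 + (⅑)*(-490 - 2414)/41) = 2193*(4837 + (⅑)*(1/41)*(-2904)) = 2193*(4837 - 968/123) = 2193*(593983/123) = 434201573/41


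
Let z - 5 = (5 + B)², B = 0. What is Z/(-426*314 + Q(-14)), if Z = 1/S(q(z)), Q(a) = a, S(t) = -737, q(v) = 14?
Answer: 1/98594386 ≈ 1.0143e-8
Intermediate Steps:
z = 30 (z = 5 + (5 + 0)² = 5 + 5² = 5 + 25 = 30)
Z = -1/737 (Z = 1/(-737) = -1/737 ≈ -0.0013569)
Z/(-426*314 + Q(-14)) = -1/(737*(-426*314 - 14)) = -1/(737*(-133764 - 14)) = -1/737/(-133778) = -1/737*(-1/133778) = 1/98594386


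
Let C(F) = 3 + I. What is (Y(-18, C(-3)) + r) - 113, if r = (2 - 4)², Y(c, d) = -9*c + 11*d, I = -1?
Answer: 75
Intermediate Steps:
C(F) = 2 (C(F) = 3 - 1 = 2)
r = 4 (r = (-2)² = 4)
(Y(-18, C(-3)) + r) - 113 = ((-9*(-18) + 11*2) + 4) - 113 = ((162 + 22) + 4) - 113 = (184 + 4) - 113 = 188 - 113 = 75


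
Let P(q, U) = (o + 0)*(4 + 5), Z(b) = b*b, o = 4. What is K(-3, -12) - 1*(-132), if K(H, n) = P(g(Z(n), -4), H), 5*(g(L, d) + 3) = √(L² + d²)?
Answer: 168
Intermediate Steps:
Z(b) = b²
g(L, d) = -3 + √(L² + d²)/5
P(q, U) = 36 (P(q, U) = (4 + 0)*(4 + 5) = 4*9 = 36)
K(H, n) = 36
K(-3, -12) - 1*(-132) = 36 - 1*(-132) = 36 + 132 = 168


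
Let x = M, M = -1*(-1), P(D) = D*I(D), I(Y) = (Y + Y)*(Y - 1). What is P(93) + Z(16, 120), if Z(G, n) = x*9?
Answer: 1591425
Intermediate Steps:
I(Y) = 2*Y*(-1 + Y) (I(Y) = (2*Y)*(-1 + Y) = 2*Y*(-1 + Y))
P(D) = 2*D²*(-1 + D) (P(D) = D*(2*D*(-1 + D)) = 2*D²*(-1 + D))
M = 1
x = 1
Z(G, n) = 9 (Z(G, n) = 1*9 = 9)
P(93) + Z(16, 120) = 2*93²*(-1 + 93) + 9 = 2*8649*92 + 9 = 1591416 + 9 = 1591425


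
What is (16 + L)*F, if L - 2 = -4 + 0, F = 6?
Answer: 84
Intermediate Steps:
L = -2 (L = 2 + (-4 + 0) = 2 - 4 = -2)
(16 + L)*F = (16 - 2)*6 = 14*6 = 84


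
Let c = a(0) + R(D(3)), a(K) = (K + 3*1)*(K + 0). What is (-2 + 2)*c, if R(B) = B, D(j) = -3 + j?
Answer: 0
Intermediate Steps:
a(K) = K*(3 + K) (a(K) = (K + 3)*K = (3 + K)*K = K*(3 + K))
c = 0 (c = 0*(3 + 0) + (-3 + 3) = 0*3 + 0 = 0 + 0 = 0)
(-2 + 2)*c = (-2 + 2)*0 = 0*0 = 0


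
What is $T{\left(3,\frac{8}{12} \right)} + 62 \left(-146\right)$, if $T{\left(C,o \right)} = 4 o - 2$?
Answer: $- \frac{27154}{3} \approx -9051.3$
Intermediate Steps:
$T{\left(C,o \right)} = -2 + 4 o$
$T{\left(3,\frac{8}{12} \right)} + 62 \left(-146\right) = \left(-2 + 4 \cdot \frac{8}{12}\right) + 62 \left(-146\right) = \left(-2 + 4 \cdot 8 \cdot \frac{1}{12}\right) - 9052 = \left(-2 + 4 \cdot \frac{2}{3}\right) - 9052 = \left(-2 + \frac{8}{3}\right) - 9052 = \frac{2}{3} - 9052 = - \frac{27154}{3}$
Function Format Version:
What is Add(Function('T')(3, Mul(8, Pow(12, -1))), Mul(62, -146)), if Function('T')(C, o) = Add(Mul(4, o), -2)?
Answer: Rational(-27154, 3) ≈ -9051.3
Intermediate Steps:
Function('T')(C, o) = Add(-2, Mul(4, o))
Add(Function('T')(3, Mul(8, Pow(12, -1))), Mul(62, -146)) = Add(Add(-2, Mul(4, Mul(8, Pow(12, -1)))), Mul(62, -146)) = Add(Add(-2, Mul(4, Mul(8, Rational(1, 12)))), -9052) = Add(Add(-2, Mul(4, Rational(2, 3))), -9052) = Add(Add(-2, Rational(8, 3)), -9052) = Add(Rational(2, 3), -9052) = Rational(-27154, 3)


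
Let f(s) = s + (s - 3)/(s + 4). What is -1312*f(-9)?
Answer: 43296/5 ≈ 8659.2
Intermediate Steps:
f(s) = s + (-3 + s)/(4 + s)
-1312*f(-9) = -1312*(-3 + (-9)² + 5*(-9))/(4 - 9) = -1312*(-3 + 81 - 45)/(-5) = -(-1312)*33/5 = -1312*(-33/5) = 43296/5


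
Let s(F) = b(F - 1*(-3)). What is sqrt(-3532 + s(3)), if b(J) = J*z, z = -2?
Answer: 2*I*sqrt(886) ≈ 59.531*I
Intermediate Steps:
b(J) = -2*J (b(J) = J*(-2) = -2*J)
s(F) = -6 - 2*F (s(F) = -2*(F - 1*(-3)) = -2*(F + 3) = -2*(3 + F) = -6 - 2*F)
sqrt(-3532 + s(3)) = sqrt(-3532 + (-6 - 2*3)) = sqrt(-3532 + (-6 - 6)) = sqrt(-3532 - 12) = sqrt(-3544) = 2*I*sqrt(886)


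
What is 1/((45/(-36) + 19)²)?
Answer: 16/5041 ≈ 0.0031740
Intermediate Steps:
1/((45/(-36) + 19)²) = 1/((45*(-1/36) + 19)²) = 1/((-5/4 + 19)²) = 1/((71/4)²) = 1/(5041/16) = 16/5041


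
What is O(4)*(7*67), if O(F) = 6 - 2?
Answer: 1876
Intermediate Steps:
O(F) = 4 (O(F) = 6 - 1*2 = 6 - 2 = 4)
O(4)*(7*67) = 4*(7*67) = 4*469 = 1876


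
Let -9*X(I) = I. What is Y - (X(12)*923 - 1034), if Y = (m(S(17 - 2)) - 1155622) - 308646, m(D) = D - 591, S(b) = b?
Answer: -4387738/3 ≈ -1.4626e+6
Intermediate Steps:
m(D) = -591 + D
X(I) = -I/9
Y = -1464844 (Y = ((-591 + (17 - 2)) - 1155622) - 308646 = ((-591 + 15) - 1155622) - 308646 = (-576 - 1155622) - 308646 = -1156198 - 308646 = -1464844)
Y - (X(12)*923 - 1034) = -1464844 - (-⅑*12*923 - 1034) = -1464844 - (-4/3*923 - 1034) = -1464844 - (-3692/3 - 1034) = -1464844 - 1*(-6794/3) = -1464844 + 6794/3 = -4387738/3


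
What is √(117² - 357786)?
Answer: 3*I*√38233 ≈ 586.6*I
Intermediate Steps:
√(117² - 357786) = √(13689 - 357786) = √(-344097) = 3*I*√38233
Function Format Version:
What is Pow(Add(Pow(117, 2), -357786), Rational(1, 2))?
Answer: Mul(3, I, Pow(38233, Rational(1, 2))) ≈ Mul(586.60, I)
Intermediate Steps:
Pow(Add(Pow(117, 2), -357786), Rational(1, 2)) = Pow(Add(13689, -357786), Rational(1, 2)) = Pow(-344097, Rational(1, 2)) = Mul(3, I, Pow(38233, Rational(1, 2)))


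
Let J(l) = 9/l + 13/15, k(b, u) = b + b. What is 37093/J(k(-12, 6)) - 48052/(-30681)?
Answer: 136568875028/1810179 ≈ 75445.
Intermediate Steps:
k(b, u) = 2*b
J(l) = 13/15 + 9/l (J(l) = 9/l + 13*(1/15) = 9/l + 13/15 = 13/15 + 9/l)
37093/J(k(-12, 6)) - 48052/(-30681) = 37093/(13/15 + 9/((2*(-12)))) - 48052/(-30681) = 37093/(13/15 + 9/(-24)) - 48052*(-1/30681) = 37093/(13/15 + 9*(-1/24)) + 48052/30681 = 37093/(13/15 - 3/8) + 48052/30681 = 37093/(59/120) + 48052/30681 = 37093*(120/59) + 48052/30681 = 4451160/59 + 48052/30681 = 136568875028/1810179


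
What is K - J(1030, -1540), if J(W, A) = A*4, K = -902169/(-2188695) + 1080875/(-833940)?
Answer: 749457796549049/121682687220 ≈ 6159.1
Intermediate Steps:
K = -107556726151/121682687220 (K = -902169*(-1/2188695) + 1080875*(-1/833940) = 300723/729565 - 216175/166788 = -107556726151/121682687220 ≈ -0.88391)
J(W, A) = 4*A
K - J(1030, -1540) = -107556726151/121682687220 - 4*(-1540) = -107556726151/121682687220 - 1*(-6160) = -107556726151/121682687220 + 6160 = 749457796549049/121682687220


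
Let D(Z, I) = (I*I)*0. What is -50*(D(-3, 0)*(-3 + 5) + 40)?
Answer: -2000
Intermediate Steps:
D(Z, I) = 0 (D(Z, I) = I**2*0 = 0)
-50*(D(-3, 0)*(-3 + 5) + 40) = -50*(0*(-3 + 5) + 40) = -50*(0*2 + 40) = -50*(0 + 40) = -50*40 = -2000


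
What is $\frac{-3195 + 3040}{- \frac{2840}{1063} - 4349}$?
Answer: $\frac{164765}{4625827} \approx 0.035618$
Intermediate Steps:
$\frac{-3195 + 3040}{- \frac{2840}{1063} - 4349} = - \frac{155}{\left(-2840\right) \frac{1}{1063} - 4349} = - \frac{155}{- \frac{2840}{1063} - 4349} = - \frac{155}{- \frac{4625827}{1063}} = \left(-155\right) \left(- \frac{1063}{4625827}\right) = \frac{164765}{4625827}$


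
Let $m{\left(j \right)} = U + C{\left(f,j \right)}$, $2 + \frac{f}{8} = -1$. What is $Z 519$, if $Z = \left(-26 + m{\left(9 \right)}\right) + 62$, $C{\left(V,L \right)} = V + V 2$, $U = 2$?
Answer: $-17646$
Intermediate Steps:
$f = -24$ ($f = -16 + 8 \left(-1\right) = -16 - 8 = -24$)
$C{\left(V,L \right)} = 3 V$ ($C{\left(V,L \right)} = V + 2 V = 3 V$)
$m{\left(j \right)} = -70$ ($m{\left(j \right)} = 2 + 3 \left(-24\right) = 2 - 72 = -70$)
$Z = -34$ ($Z = \left(-26 - 70\right) + 62 = -96 + 62 = -34$)
$Z 519 = \left(-34\right) 519 = -17646$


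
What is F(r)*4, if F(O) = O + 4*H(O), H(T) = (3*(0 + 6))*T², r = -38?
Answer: 415720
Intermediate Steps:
H(T) = 18*T² (H(T) = (3*6)*T² = 18*T²)
F(O) = O + 72*O² (F(O) = O + 4*(18*O²) = O + 72*O²)
F(r)*4 = -38*(1 + 72*(-38))*4 = -38*(1 - 2736)*4 = -38*(-2735)*4 = 103930*4 = 415720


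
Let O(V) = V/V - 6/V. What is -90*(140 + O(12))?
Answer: -12645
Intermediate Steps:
O(V) = 1 - 6/V
-90*(140 + O(12)) = -90*(140 + (-6 + 12)/12) = -90*(140 + (1/12)*6) = -90*(140 + 1/2) = -90*281/2 = -12645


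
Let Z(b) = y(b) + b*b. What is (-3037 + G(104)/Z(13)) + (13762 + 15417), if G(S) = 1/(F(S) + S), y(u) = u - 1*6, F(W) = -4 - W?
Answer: 18403967/704 ≈ 26142.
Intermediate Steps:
y(u) = -6 + u (y(u) = u - 6 = -6 + u)
G(S) = -1/4 (G(S) = 1/((-4 - S) + S) = 1/(-4) = -1/4)
Z(b) = -6 + b + b**2 (Z(b) = (-6 + b) + b*b = (-6 + b) + b**2 = -6 + b + b**2)
(-3037 + G(104)/Z(13)) + (13762 + 15417) = (-3037 - 1/(4*(-6 + 13 + 13**2))) + (13762 + 15417) = (-3037 - 1/(4*(-6 + 13 + 169))) + 29179 = (-3037 - 1/4/176) + 29179 = (-3037 - 1/4*1/176) + 29179 = (-3037 - 1/704) + 29179 = -2138049/704 + 29179 = 18403967/704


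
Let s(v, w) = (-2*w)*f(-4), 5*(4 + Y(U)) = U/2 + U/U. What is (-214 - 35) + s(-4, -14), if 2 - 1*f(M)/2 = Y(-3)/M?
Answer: -972/5 ≈ -194.40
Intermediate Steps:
Y(U) = -19/5 + U/10 (Y(U) = -4 + (U/2 + U/U)/5 = -4 + (U*(1/2) + 1)/5 = -4 + (U/2 + 1)/5 = -4 + (1 + U/2)/5 = -4 + (1/5 + U/10) = -19/5 + U/10)
f(M) = 4 + 41/(5*M) (f(M) = 4 - 2*(-19/5 + (1/10)*(-3))/M = 4 - 2*(-19/5 - 3/10)/M = 4 - (-41)/(5*M) = 4 + 41/(5*M))
s(v, w) = -39*w/10 (s(v, w) = (-2*w)*(4 + (41/5)/(-4)) = (-2*w)*(4 + (41/5)*(-1/4)) = (-2*w)*(4 - 41/20) = -2*w*(39/20) = -39*w/10)
(-214 - 35) + s(-4, -14) = (-214 - 35) - 39/10*(-14) = -249 + 273/5 = -972/5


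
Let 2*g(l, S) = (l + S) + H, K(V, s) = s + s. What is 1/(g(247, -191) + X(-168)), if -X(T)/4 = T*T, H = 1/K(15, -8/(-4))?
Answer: -8/902943 ≈ -8.8599e-6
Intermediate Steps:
K(V, s) = 2*s
H = ¼ (H = 1/(2*(-8/(-4))) = 1/(2*(-8*(-¼))) = 1/(2*2) = 1/4 = ¼ ≈ 0.25000)
X(T) = -4*T² (X(T) = -4*T*T = -4*T²)
g(l, S) = ⅛ + S/2 + l/2 (g(l, S) = ((l + S) + ¼)/2 = ((S + l) + ¼)/2 = (¼ + S + l)/2 = ⅛ + S/2 + l/2)
1/(g(247, -191) + X(-168)) = 1/((⅛ + (½)*(-191) + (½)*247) - 4*(-168)²) = 1/((⅛ - 191/2 + 247/2) - 4*28224) = 1/(225/8 - 112896) = 1/(-902943/8) = -8/902943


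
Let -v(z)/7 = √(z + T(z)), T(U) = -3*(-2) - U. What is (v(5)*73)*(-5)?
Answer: 2555*√6 ≈ 6258.4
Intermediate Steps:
T(U) = 6 - U
v(z) = -7*√6 (v(z) = -7*√(z + (6 - z)) = -7*√6)
(v(5)*73)*(-5) = (-7*√6*73)*(-5) = -511*√6*(-5) = 2555*√6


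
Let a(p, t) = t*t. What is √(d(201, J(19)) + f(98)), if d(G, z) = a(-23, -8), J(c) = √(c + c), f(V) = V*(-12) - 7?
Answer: I*√1119 ≈ 33.451*I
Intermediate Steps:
a(p, t) = t²
f(V) = -7 - 12*V (f(V) = -12*V - 7 = -7 - 12*V)
J(c) = √2*√c (J(c) = √(2*c) = √2*√c)
d(G, z) = 64 (d(G, z) = (-8)² = 64)
√(d(201, J(19)) + f(98)) = √(64 + (-7 - 12*98)) = √(64 + (-7 - 1176)) = √(64 - 1183) = √(-1119) = I*√1119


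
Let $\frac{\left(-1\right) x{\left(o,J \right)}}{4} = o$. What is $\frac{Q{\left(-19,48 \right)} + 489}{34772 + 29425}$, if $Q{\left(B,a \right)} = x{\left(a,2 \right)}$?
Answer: $\frac{33}{7133} \approx 0.0046264$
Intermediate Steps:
$x{\left(o,J \right)} = - 4 o$
$Q{\left(B,a \right)} = - 4 a$
$\frac{Q{\left(-19,48 \right)} + 489}{34772 + 29425} = \frac{\left(-4\right) 48 + 489}{34772 + 29425} = \frac{-192 + 489}{64197} = 297 \cdot \frac{1}{64197} = \frac{33}{7133}$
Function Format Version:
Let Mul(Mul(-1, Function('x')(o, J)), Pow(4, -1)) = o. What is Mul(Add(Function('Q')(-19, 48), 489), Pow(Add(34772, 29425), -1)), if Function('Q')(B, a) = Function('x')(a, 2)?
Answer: Rational(33, 7133) ≈ 0.0046264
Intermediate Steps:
Function('x')(o, J) = Mul(-4, o)
Function('Q')(B, a) = Mul(-4, a)
Mul(Add(Function('Q')(-19, 48), 489), Pow(Add(34772, 29425), -1)) = Mul(Add(Mul(-4, 48), 489), Pow(Add(34772, 29425), -1)) = Mul(Add(-192, 489), Pow(64197, -1)) = Mul(297, Rational(1, 64197)) = Rational(33, 7133)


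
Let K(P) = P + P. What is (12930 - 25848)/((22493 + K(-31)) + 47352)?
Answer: -4306/23261 ≈ -0.18512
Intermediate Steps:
K(P) = 2*P
(12930 - 25848)/((22493 + K(-31)) + 47352) = (12930 - 25848)/((22493 + 2*(-31)) + 47352) = -12918/((22493 - 62) + 47352) = -12918/(22431 + 47352) = -12918/69783 = -12918*1/69783 = -4306/23261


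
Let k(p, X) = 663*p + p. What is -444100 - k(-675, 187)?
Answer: 4100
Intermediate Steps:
k(p, X) = 664*p
-444100 - k(-675, 187) = -444100 - 664*(-675) = -444100 - 1*(-448200) = -444100 + 448200 = 4100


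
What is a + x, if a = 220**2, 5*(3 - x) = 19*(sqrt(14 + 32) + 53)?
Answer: 241008/5 - 19*sqrt(46)/5 ≈ 48176.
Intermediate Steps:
x = -992/5 - 19*sqrt(46)/5 (x = 3 - 19*(sqrt(14 + 32) + 53)/5 = 3 - 19*(sqrt(46) + 53)/5 = 3 - 19*(53 + sqrt(46))/5 = 3 - (1007 + 19*sqrt(46))/5 = 3 + (-1007/5 - 19*sqrt(46)/5) = -992/5 - 19*sqrt(46)/5 ≈ -224.17)
a = 48400
a + x = 48400 + (-992/5 - 19*sqrt(46)/5) = 241008/5 - 19*sqrt(46)/5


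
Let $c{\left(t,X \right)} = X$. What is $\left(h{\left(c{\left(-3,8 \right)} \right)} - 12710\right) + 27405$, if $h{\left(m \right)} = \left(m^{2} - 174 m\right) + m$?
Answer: $13375$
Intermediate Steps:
$h{\left(m \right)} = m^{2} - 173 m$
$\left(h{\left(c{\left(-3,8 \right)} \right)} - 12710\right) + 27405 = \left(8 \left(-173 + 8\right) - 12710\right) + 27405 = \left(8 \left(-165\right) - 12710\right) + 27405 = \left(-1320 - 12710\right) + 27405 = -14030 + 27405 = 13375$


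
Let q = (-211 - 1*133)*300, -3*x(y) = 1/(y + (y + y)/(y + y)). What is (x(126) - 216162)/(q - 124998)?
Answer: 82357723/86943438 ≈ 0.94726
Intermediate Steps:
x(y) = -1/(3*(1 + y)) (x(y) = -1/(3*(y + (y + y)/(y + y))) = -1/(3*(y + (2*y)/((2*y)))) = -1/(3*(y + (2*y)*(1/(2*y)))) = -1/(3*(y + 1)) = -1/(3*(1 + y)))
q = -103200 (q = (-211 - 133)*300 = -344*300 = -103200)
(x(126) - 216162)/(q - 124998) = (-1/(3 + 3*126) - 216162)/(-103200 - 124998) = (-1/(3 + 378) - 216162)/(-228198) = (-1/381 - 216162)*(-1/228198) = -82357723/381*(-1/228198) = 82357723/86943438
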